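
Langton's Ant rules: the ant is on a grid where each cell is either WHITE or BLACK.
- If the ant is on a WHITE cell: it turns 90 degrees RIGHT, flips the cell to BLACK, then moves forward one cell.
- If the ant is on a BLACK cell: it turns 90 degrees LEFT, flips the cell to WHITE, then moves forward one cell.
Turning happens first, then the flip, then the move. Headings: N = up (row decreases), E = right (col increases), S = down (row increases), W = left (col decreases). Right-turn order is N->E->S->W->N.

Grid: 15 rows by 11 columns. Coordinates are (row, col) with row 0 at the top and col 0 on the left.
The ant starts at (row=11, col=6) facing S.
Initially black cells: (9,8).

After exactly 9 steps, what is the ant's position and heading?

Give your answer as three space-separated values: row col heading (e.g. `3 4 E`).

Answer: 11 7 E

Derivation:
Step 1: on WHITE (11,6): turn R to W, flip to black, move to (11,5). |black|=2
Step 2: on WHITE (11,5): turn R to N, flip to black, move to (10,5). |black|=3
Step 3: on WHITE (10,5): turn R to E, flip to black, move to (10,6). |black|=4
Step 4: on WHITE (10,6): turn R to S, flip to black, move to (11,6). |black|=5
Step 5: on BLACK (11,6): turn L to E, flip to white, move to (11,7). |black|=4
Step 6: on WHITE (11,7): turn R to S, flip to black, move to (12,7). |black|=5
Step 7: on WHITE (12,7): turn R to W, flip to black, move to (12,6). |black|=6
Step 8: on WHITE (12,6): turn R to N, flip to black, move to (11,6). |black|=7
Step 9: on WHITE (11,6): turn R to E, flip to black, move to (11,7). |black|=8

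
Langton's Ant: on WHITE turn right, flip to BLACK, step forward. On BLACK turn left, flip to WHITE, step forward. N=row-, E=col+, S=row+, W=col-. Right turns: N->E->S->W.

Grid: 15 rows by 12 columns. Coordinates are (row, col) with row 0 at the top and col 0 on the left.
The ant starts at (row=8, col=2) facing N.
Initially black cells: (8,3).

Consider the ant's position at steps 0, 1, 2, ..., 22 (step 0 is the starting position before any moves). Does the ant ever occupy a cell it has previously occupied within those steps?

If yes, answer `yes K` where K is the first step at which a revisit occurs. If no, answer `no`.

Step 1: on WHITE (8,2): turn R to E, flip to black, move to (8,3). |black|=2 — new cell
Step 2: on BLACK (8,3): turn L to N, flip to white, move to (7,3). |black|=1 — new cell
Step 3: on WHITE (7,3): turn R to E, flip to black, move to (7,4). |black|=2 — new cell
Step 4: on WHITE (7,4): turn R to S, flip to black, move to (8,4). |black|=3 — new cell
Step 5: on WHITE (8,4): turn R to W, flip to black, move to (8,3). |black|=4 — REVISIT

Answer: yes 5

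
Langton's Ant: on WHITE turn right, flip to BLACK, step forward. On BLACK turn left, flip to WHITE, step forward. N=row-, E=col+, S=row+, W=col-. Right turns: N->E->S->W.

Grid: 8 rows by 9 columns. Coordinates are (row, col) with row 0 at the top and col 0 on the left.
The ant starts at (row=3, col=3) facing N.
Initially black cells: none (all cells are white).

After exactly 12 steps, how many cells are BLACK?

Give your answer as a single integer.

Step 1: on WHITE (3,3): turn R to E, flip to black, move to (3,4). |black|=1
Step 2: on WHITE (3,4): turn R to S, flip to black, move to (4,4). |black|=2
Step 3: on WHITE (4,4): turn R to W, flip to black, move to (4,3). |black|=3
Step 4: on WHITE (4,3): turn R to N, flip to black, move to (3,3). |black|=4
Step 5: on BLACK (3,3): turn L to W, flip to white, move to (3,2). |black|=3
Step 6: on WHITE (3,2): turn R to N, flip to black, move to (2,2). |black|=4
Step 7: on WHITE (2,2): turn R to E, flip to black, move to (2,3). |black|=5
Step 8: on WHITE (2,3): turn R to S, flip to black, move to (3,3). |black|=6
Step 9: on WHITE (3,3): turn R to W, flip to black, move to (3,2). |black|=7
Step 10: on BLACK (3,2): turn L to S, flip to white, move to (4,2). |black|=6
Step 11: on WHITE (4,2): turn R to W, flip to black, move to (4,1). |black|=7
Step 12: on WHITE (4,1): turn R to N, flip to black, move to (3,1). |black|=8

Answer: 8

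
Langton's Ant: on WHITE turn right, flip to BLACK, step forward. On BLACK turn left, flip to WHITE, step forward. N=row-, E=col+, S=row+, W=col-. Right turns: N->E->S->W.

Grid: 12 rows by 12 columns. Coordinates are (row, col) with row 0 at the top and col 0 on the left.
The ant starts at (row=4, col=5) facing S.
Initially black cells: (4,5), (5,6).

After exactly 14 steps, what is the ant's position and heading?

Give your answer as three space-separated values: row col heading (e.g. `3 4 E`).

Step 1: on BLACK (4,5): turn L to E, flip to white, move to (4,6). |black|=1
Step 2: on WHITE (4,6): turn R to S, flip to black, move to (5,6). |black|=2
Step 3: on BLACK (5,6): turn L to E, flip to white, move to (5,7). |black|=1
Step 4: on WHITE (5,7): turn R to S, flip to black, move to (6,7). |black|=2
Step 5: on WHITE (6,7): turn R to W, flip to black, move to (6,6). |black|=3
Step 6: on WHITE (6,6): turn R to N, flip to black, move to (5,6). |black|=4
Step 7: on WHITE (5,6): turn R to E, flip to black, move to (5,7). |black|=5
Step 8: on BLACK (5,7): turn L to N, flip to white, move to (4,7). |black|=4
Step 9: on WHITE (4,7): turn R to E, flip to black, move to (4,8). |black|=5
Step 10: on WHITE (4,8): turn R to S, flip to black, move to (5,8). |black|=6
Step 11: on WHITE (5,8): turn R to W, flip to black, move to (5,7). |black|=7
Step 12: on WHITE (5,7): turn R to N, flip to black, move to (4,7). |black|=8
Step 13: on BLACK (4,7): turn L to W, flip to white, move to (4,6). |black|=7
Step 14: on BLACK (4,6): turn L to S, flip to white, move to (5,6). |black|=6

Answer: 5 6 S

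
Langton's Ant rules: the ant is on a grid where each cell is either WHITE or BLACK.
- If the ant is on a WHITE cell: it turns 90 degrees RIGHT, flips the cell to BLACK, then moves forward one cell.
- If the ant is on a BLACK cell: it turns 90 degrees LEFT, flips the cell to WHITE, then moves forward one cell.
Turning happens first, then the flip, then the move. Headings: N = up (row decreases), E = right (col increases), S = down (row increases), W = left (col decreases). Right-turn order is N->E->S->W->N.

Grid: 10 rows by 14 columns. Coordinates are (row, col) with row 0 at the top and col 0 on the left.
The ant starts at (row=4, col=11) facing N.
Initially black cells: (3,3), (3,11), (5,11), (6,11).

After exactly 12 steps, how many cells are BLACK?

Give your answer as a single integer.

Step 1: on WHITE (4,11): turn R to E, flip to black, move to (4,12). |black|=5
Step 2: on WHITE (4,12): turn R to S, flip to black, move to (5,12). |black|=6
Step 3: on WHITE (5,12): turn R to W, flip to black, move to (5,11). |black|=7
Step 4: on BLACK (5,11): turn L to S, flip to white, move to (6,11). |black|=6
Step 5: on BLACK (6,11): turn L to E, flip to white, move to (6,12). |black|=5
Step 6: on WHITE (6,12): turn R to S, flip to black, move to (7,12). |black|=6
Step 7: on WHITE (7,12): turn R to W, flip to black, move to (7,11). |black|=7
Step 8: on WHITE (7,11): turn R to N, flip to black, move to (6,11). |black|=8
Step 9: on WHITE (6,11): turn R to E, flip to black, move to (6,12). |black|=9
Step 10: on BLACK (6,12): turn L to N, flip to white, move to (5,12). |black|=8
Step 11: on BLACK (5,12): turn L to W, flip to white, move to (5,11). |black|=7
Step 12: on WHITE (5,11): turn R to N, flip to black, move to (4,11). |black|=8

Answer: 8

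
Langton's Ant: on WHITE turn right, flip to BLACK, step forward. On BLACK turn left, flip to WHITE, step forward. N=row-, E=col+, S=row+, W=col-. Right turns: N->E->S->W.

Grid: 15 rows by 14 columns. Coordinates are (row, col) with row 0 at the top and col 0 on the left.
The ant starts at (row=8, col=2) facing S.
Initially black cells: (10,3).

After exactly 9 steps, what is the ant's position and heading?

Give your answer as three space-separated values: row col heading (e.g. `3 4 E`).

Answer: 8 3 E

Derivation:
Step 1: on WHITE (8,2): turn R to W, flip to black, move to (8,1). |black|=2
Step 2: on WHITE (8,1): turn R to N, flip to black, move to (7,1). |black|=3
Step 3: on WHITE (7,1): turn R to E, flip to black, move to (7,2). |black|=4
Step 4: on WHITE (7,2): turn R to S, flip to black, move to (8,2). |black|=5
Step 5: on BLACK (8,2): turn L to E, flip to white, move to (8,3). |black|=4
Step 6: on WHITE (8,3): turn R to S, flip to black, move to (9,3). |black|=5
Step 7: on WHITE (9,3): turn R to W, flip to black, move to (9,2). |black|=6
Step 8: on WHITE (9,2): turn R to N, flip to black, move to (8,2). |black|=7
Step 9: on WHITE (8,2): turn R to E, flip to black, move to (8,3). |black|=8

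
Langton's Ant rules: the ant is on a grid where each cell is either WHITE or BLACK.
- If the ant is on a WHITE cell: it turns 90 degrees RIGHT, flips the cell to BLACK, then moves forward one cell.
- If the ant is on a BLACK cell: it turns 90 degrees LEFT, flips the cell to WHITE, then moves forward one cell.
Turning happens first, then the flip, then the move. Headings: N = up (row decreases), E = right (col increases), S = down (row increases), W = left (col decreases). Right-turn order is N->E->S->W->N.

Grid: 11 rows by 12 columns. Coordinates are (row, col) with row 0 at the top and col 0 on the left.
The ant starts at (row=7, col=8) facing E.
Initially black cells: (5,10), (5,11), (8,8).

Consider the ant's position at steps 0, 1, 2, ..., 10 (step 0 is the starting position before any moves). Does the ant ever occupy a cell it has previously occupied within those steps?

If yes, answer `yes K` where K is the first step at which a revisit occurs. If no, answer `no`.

Answer: yes 5

Derivation:
Step 1: on WHITE (7,8): turn R to S, flip to black, move to (8,8). |black|=4 — new cell
Step 2: on BLACK (8,8): turn L to E, flip to white, move to (8,9). |black|=3 — new cell
Step 3: on WHITE (8,9): turn R to S, flip to black, move to (9,9). |black|=4 — new cell
Step 4: on WHITE (9,9): turn R to W, flip to black, move to (9,8). |black|=5 — new cell
Step 5: on WHITE (9,8): turn R to N, flip to black, move to (8,8). |black|=6 — REVISIT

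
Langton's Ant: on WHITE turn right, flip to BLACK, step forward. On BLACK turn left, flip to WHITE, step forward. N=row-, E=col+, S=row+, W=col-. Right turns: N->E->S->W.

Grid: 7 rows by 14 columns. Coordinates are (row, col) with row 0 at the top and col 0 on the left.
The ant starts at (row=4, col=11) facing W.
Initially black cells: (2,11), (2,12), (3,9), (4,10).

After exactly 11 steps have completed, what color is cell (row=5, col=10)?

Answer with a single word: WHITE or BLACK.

Step 1: on WHITE (4,11): turn R to N, flip to black, move to (3,11). |black|=5
Step 2: on WHITE (3,11): turn R to E, flip to black, move to (3,12). |black|=6
Step 3: on WHITE (3,12): turn R to S, flip to black, move to (4,12). |black|=7
Step 4: on WHITE (4,12): turn R to W, flip to black, move to (4,11). |black|=8
Step 5: on BLACK (4,11): turn L to S, flip to white, move to (5,11). |black|=7
Step 6: on WHITE (5,11): turn R to W, flip to black, move to (5,10). |black|=8
Step 7: on WHITE (5,10): turn R to N, flip to black, move to (4,10). |black|=9
Step 8: on BLACK (4,10): turn L to W, flip to white, move to (4,9). |black|=8
Step 9: on WHITE (4,9): turn R to N, flip to black, move to (3,9). |black|=9
Step 10: on BLACK (3,9): turn L to W, flip to white, move to (3,8). |black|=8
Step 11: on WHITE (3,8): turn R to N, flip to black, move to (2,8). |black|=9

Answer: BLACK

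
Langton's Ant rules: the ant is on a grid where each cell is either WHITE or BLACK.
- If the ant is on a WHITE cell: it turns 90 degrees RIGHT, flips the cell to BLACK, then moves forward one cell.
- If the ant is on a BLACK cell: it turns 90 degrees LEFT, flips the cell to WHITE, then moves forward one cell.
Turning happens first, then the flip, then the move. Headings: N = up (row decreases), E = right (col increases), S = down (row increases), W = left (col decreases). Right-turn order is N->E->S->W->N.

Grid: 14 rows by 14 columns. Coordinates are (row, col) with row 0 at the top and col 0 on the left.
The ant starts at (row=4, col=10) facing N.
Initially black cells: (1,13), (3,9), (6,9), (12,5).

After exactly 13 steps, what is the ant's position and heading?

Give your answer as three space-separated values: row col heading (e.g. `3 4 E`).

Answer: 4 7 W

Derivation:
Step 1: on WHITE (4,10): turn R to E, flip to black, move to (4,11). |black|=5
Step 2: on WHITE (4,11): turn R to S, flip to black, move to (5,11). |black|=6
Step 3: on WHITE (5,11): turn R to W, flip to black, move to (5,10). |black|=7
Step 4: on WHITE (5,10): turn R to N, flip to black, move to (4,10). |black|=8
Step 5: on BLACK (4,10): turn L to W, flip to white, move to (4,9). |black|=7
Step 6: on WHITE (4,9): turn R to N, flip to black, move to (3,9). |black|=8
Step 7: on BLACK (3,9): turn L to W, flip to white, move to (3,8). |black|=7
Step 8: on WHITE (3,8): turn R to N, flip to black, move to (2,8). |black|=8
Step 9: on WHITE (2,8): turn R to E, flip to black, move to (2,9). |black|=9
Step 10: on WHITE (2,9): turn R to S, flip to black, move to (3,9). |black|=10
Step 11: on WHITE (3,9): turn R to W, flip to black, move to (3,8). |black|=11
Step 12: on BLACK (3,8): turn L to S, flip to white, move to (4,8). |black|=10
Step 13: on WHITE (4,8): turn R to W, flip to black, move to (4,7). |black|=11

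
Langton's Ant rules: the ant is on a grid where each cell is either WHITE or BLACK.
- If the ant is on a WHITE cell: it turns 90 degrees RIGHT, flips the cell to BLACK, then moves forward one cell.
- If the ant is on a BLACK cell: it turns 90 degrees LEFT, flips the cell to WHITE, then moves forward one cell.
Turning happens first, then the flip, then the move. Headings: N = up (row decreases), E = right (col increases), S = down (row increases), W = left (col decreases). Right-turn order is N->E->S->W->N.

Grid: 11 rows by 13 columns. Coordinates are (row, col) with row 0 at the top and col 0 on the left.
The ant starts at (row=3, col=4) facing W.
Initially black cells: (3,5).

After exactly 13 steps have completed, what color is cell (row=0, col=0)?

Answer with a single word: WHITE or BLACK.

Answer: WHITE

Derivation:
Step 1: on WHITE (3,4): turn R to N, flip to black, move to (2,4). |black|=2
Step 2: on WHITE (2,4): turn R to E, flip to black, move to (2,5). |black|=3
Step 3: on WHITE (2,5): turn R to S, flip to black, move to (3,5). |black|=4
Step 4: on BLACK (3,5): turn L to E, flip to white, move to (3,6). |black|=3
Step 5: on WHITE (3,6): turn R to S, flip to black, move to (4,6). |black|=4
Step 6: on WHITE (4,6): turn R to W, flip to black, move to (4,5). |black|=5
Step 7: on WHITE (4,5): turn R to N, flip to black, move to (3,5). |black|=6
Step 8: on WHITE (3,5): turn R to E, flip to black, move to (3,6). |black|=7
Step 9: on BLACK (3,6): turn L to N, flip to white, move to (2,6). |black|=6
Step 10: on WHITE (2,6): turn R to E, flip to black, move to (2,7). |black|=7
Step 11: on WHITE (2,7): turn R to S, flip to black, move to (3,7). |black|=8
Step 12: on WHITE (3,7): turn R to W, flip to black, move to (3,6). |black|=9
Step 13: on WHITE (3,6): turn R to N, flip to black, move to (2,6). |black|=10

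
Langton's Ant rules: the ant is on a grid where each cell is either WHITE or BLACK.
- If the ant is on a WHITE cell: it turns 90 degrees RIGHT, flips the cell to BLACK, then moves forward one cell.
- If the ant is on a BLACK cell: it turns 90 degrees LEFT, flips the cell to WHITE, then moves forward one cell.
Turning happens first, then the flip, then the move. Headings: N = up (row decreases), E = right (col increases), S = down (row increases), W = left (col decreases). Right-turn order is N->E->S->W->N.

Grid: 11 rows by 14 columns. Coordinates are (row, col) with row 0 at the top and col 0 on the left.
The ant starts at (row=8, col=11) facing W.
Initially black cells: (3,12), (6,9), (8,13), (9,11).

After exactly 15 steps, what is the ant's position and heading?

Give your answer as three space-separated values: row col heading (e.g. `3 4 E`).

Answer: 6 10 N

Derivation:
Step 1: on WHITE (8,11): turn R to N, flip to black, move to (7,11). |black|=5
Step 2: on WHITE (7,11): turn R to E, flip to black, move to (7,12). |black|=6
Step 3: on WHITE (7,12): turn R to S, flip to black, move to (8,12). |black|=7
Step 4: on WHITE (8,12): turn R to W, flip to black, move to (8,11). |black|=8
Step 5: on BLACK (8,11): turn L to S, flip to white, move to (9,11). |black|=7
Step 6: on BLACK (9,11): turn L to E, flip to white, move to (9,12). |black|=6
Step 7: on WHITE (9,12): turn R to S, flip to black, move to (10,12). |black|=7
Step 8: on WHITE (10,12): turn R to W, flip to black, move to (10,11). |black|=8
Step 9: on WHITE (10,11): turn R to N, flip to black, move to (9,11). |black|=9
Step 10: on WHITE (9,11): turn R to E, flip to black, move to (9,12). |black|=10
Step 11: on BLACK (9,12): turn L to N, flip to white, move to (8,12). |black|=9
Step 12: on BLACK (8,12): turn L to W, flip to white, move to (8,11). |black|=8
Step 13: on WHITE (8,11): turn R to N, flip to black, move to (7,11). |black|=9
Step 14: on BLACK (7,11): turn L to W, flip to white, move to (7,10). |black|=8
Step 15: on WHITE (7,10): turn R to N, flip to black, move to (6,10). |black|=9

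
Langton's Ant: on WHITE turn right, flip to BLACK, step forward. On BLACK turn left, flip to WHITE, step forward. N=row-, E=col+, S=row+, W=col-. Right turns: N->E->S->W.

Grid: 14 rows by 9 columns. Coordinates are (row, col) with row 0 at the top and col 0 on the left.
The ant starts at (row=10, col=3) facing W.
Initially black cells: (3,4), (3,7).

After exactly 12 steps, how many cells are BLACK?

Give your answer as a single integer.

Step 1: on WHITE (10,3): turn R to N, flip to black, move to (9,3). |black|=3
Step 2: on WHITE (9,3): turn R to E, flip to black, move to (9,4). |black|=4
Step 3: on WHITE (9,4): turn R to S, flip to black, move to (10,4). |black|=5
Step 4: on WHITE (10,4): turn R to W, flip to black, move to (10,3). |black|=6
Step 5: on BLACK (10,3): turn L to S, flip to white, move to (11,3). |black|=5
Step 6: on WHITE (11,3): turn R to W, flip to black, move to (11,2). |black|=6
Step 7: on WHITE (11,2): turn R to N, flip to black, move to (10,2). |black|=7
Step 8: on WHITE (10,2): turn R to E, flip to black, move to (10,3). |black|=8
Step 9: on WHITE (10,3): turn R to S, flip to black, move to (11,3). |black|=9
Step 10: on BLACK (11,3): turn L to E, flip to white, move to (11,4). |black|=8
Step 11: on WHITE (11,4): turn R to S, flip to black, move to (12,4). |black|=9
Step 12: on WHITE (12,4): turn R to W, flip to black, move to (12,3). |black|=10

Answer: 10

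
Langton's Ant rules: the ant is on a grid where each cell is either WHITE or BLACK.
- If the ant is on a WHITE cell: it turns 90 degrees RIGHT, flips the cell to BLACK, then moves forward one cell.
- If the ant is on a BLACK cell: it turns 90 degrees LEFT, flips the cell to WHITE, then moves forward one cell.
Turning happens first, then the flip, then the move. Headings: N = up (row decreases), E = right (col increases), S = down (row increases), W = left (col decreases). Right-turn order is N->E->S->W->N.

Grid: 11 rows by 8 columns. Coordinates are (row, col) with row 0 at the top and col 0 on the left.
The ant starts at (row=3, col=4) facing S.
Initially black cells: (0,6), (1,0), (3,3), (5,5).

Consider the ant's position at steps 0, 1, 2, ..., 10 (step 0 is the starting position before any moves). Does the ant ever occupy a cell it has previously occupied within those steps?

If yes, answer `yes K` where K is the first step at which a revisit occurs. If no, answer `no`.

Answer: yes 5

Derivation:
Step 1: on WHITE (3,4): turn R to W, flip to black, move to (3,3). |black|=5 — new cell
Step 2: on BLACK (3,3): turn L to S, flip to white, move to (4,3). |black|=4 — new cell
Step 3: on WHITE (4,3): turn R to W, flip to black, move to (4,2). |black|=5 — new cell
Step 4: on WHITE (4,2): turn R to N, flip to black, move to (3,2). |black|=6 — new cell
Step 5: on WHITE (3,2): turn R to E, flip to black, move to (3,3). |black|=7 — REVISIT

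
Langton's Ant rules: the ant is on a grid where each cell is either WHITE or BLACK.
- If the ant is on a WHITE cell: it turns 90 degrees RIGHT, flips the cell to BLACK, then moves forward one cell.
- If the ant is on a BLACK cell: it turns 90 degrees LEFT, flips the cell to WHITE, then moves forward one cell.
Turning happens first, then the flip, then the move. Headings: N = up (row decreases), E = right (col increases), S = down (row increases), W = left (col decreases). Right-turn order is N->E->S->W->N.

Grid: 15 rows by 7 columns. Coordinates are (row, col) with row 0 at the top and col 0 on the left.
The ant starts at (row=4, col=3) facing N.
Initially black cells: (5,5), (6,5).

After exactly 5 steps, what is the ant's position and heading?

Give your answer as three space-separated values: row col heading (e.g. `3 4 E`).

Step 1: on WHITE (4,3): turn R to E, flip to black, move to (4,4). |black|=3
Step 2: on WHITE (4,4): turn R to S, flip to black, move to (5,4). |black|=4
Step 3: on WHITE (5,4): turn R to W, flip to black, move to (5,3). |black|=5
Step 4: on WHITE (5,3): turn R to N, flip to black, move to (4,3). |black|=6
Step 5: on BLACK (4,3): turn L to W, flip to white, move to (4,2). |black|=5

Answer: 4 2 W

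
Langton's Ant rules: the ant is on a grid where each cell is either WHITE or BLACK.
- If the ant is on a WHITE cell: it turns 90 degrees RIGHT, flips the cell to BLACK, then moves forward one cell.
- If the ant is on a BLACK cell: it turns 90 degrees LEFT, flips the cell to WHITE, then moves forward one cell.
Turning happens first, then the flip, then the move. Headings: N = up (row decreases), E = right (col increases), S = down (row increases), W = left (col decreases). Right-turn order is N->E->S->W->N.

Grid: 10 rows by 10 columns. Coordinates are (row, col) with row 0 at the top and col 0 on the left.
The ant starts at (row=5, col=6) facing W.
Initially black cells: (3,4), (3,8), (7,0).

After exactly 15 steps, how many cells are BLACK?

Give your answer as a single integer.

Step 1: on WHITE (5,6): turn R to N, flip to black, move to (4,6). |black|=4
Step 2: on WHITE (4,6): turn R to E, flip to black, move to (4,7). |black|=5
Step 3: on WHITE (4,7): turn R to S, flip to black, move to (5,7). |black|=6
Step 4: on WHITE (5,7): turn R to W, flip to black, move to (5,6). |black|=7
Step 5: on BLACK (5,6): turn L to S, flip to white, move to (6,6). |black|=6
Step 6: on WHITE (6,6): turn R to W, flip to black, move to (6,5). |black|=7
Step 7: on WHITE (6,5): turn R to N, flip to black, move to (5,5). |black|=8
Step 8: on WHITE (5,5): turn R to E, flip to black, move to (5,6). |black|=9
Step 9: on WHITE (5,6): turn R to S, flip to black, move to (6,6). |black|=10
Step 10: on BLACK (6,6): turn L to E, flip to white, move to (6,7). |black|=9
Step 11: on WHITE (6,7): turn R to S, flip to black, move to (7,7). |black|=10
Step 12: on WHITE (7,7): turn R to W, flip to black, move to (7,6). |black|=11
Step 13: on WHITE (7,6): turn R to N, flip to black, move to (6,6). |black|=12
Step 14: on WHITE (6,6): turn R to E, flip to black, move to (6,7). |black|=13
Step 15: on BLACK (6,7): turn L to N, flip to white, move to (5,7). |black|=12

Answer: 12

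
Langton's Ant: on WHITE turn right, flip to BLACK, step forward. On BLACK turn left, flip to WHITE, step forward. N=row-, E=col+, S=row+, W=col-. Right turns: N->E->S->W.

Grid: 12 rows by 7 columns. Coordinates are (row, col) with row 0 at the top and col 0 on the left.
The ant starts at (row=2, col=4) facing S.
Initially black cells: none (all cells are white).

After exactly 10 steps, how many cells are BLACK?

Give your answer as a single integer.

Step 1: on WHITE (2,4): turn R to W, flip to black, move to (2,3). |black|=1
Step 2: on WHITE (2,3): turn R to N, flip to black, move to (1,3). |black|=2
Step 3: on WHITE (1,3): turn R to E, flip to black, move to (1,4). |black|=3
Step 4: on WHITE (1,4): turn R to S, flip to black, move to (2,4). |black|=4
Step 5: on BLACK (2,4): turn L to E, flip to white, move to (2,5). |black|=3
Step 6: on WHITE (2,5): turn R to S, flip to black, move to (3,5). |black|=4
Step 7: on WHITE (3,5): turn R to W, flip to black, move to (3,4). |black|=5
Step 8: on WHITE (3,4): turn R to N, flip to black, move to (2,4). |black|=6
Step 9: on WHITE (2,4): turn R to E, flip to black, move to (2,5). |black|=7
Step 10: on BLACK (2,5): turn L to N, flip to white, move to (1,5). |black|=6

Answer: 6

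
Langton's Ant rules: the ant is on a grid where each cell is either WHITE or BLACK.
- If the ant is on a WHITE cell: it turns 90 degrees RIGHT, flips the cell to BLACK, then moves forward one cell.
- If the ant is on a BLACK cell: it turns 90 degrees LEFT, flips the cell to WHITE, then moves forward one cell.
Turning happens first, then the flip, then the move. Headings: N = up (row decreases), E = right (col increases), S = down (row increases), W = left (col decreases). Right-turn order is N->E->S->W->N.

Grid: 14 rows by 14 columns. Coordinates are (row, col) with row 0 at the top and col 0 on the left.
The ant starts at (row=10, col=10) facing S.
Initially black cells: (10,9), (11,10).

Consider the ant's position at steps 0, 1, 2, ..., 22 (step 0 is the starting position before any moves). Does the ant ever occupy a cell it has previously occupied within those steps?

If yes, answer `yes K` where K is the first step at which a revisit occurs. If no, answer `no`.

Answer: yes 5

Derivation:
Step 1: on WHITE (10,10): turn R to W, flip to black, move to (10,9). |black|=3 — new cell
Step 2: on BLACK (10,9): turn L to S, flip to white, move to (11,9). |black|=2 — new cell
Step 3: on WHITE (11,9): turn R to W, flip to black, move to (11,8). |black|=3 — new cell
Step 4: on WHITE (11,8): turn R to N, flip to black, move to (10,8). |black|=4 — new cell
Step 5: on WHITE (10,8): turn R to E, flip to black, move to (10,9). |black|=5 — REVISIT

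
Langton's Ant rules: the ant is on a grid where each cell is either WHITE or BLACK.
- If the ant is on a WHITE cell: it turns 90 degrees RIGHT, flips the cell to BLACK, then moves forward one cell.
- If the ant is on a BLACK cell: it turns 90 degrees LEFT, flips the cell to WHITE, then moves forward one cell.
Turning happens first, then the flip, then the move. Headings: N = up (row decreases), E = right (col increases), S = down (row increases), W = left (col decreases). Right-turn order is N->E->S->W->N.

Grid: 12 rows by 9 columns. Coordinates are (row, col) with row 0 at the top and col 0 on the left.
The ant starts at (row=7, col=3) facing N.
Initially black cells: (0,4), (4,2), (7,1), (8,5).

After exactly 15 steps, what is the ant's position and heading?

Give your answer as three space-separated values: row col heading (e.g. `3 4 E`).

Answer: 6 1 E

Derivation:
Step 1: on WHITE (7,3): turn R to E, flip to black, move to (7,4). |black|=5
Step 2: on WHITE (7,4): turn R to S, flip to black, move to (8,4). |black|=6
Step 3: on WHITE (8,4): turn R to W, flip to black, move to (8,3). |black|=7
Step 4: on WHITE (8,3): turn R to N, flip to black, move to (7,3). |black|=8
Step 5: on BLACK (7,3): turn L to W, flip to white, move to (7,2). |black|=7
Step 6: on WHITE (7,2): turn R to N, flip to black, move to (6,2). |black|=8
Step 7: on WHITE (6,2): turn R to E, flip to black, move to (6,3). |black|=9
Step 8: on WHITE (6,3): turn R to S, flip to black, move to (7,3). |black|=10
Step 9: on WHITE (7,3): turn R to W, flip to black, move to (7,2). |black|=11
Step 10: on BLACK (7,2): turn L to S, flip to white, move to (8,2). |black|=10
Step 11: on WHITE (8,2): turn R to W, flip to black, move to (8,1). |black|=11
Step 12: on WHITE (8,1): turn R to N, flip to black, move to (7,1). |black|=12
Step 13: on BLACK (7,1): turn L to W, flip to white, move to (7,0). |black|=11
Step 14: on WHITE (7,0): turn R to N, flip to black, move to (6,0). |black|=12
Step 15: on WHITE (6,0): turn R to E, flip to black, move to (6,1). |black|=13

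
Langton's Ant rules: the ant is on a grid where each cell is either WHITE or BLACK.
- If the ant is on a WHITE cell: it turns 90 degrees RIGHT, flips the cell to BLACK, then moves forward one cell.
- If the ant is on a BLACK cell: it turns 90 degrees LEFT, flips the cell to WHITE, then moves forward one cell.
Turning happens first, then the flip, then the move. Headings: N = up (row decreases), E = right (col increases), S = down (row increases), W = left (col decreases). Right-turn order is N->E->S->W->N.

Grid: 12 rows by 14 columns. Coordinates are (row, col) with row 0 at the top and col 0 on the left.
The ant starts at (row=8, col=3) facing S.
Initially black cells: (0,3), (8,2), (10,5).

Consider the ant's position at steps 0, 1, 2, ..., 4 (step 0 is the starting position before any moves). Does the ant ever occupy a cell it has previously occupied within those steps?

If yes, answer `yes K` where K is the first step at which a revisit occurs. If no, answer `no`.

Step 1: on WHITE (8,3): turn R to W, flip to black, move to (8,2). |black|=4 — new cell
Step 2: on BLACK (8,2): turn L to S, flip to white, move to (9,2). |black|=3 — new cell
Step 3: on WHITE (9,2): turn R to W, flip to black, move to (9,1). |black|=4 — new cell
Step 4: on WHITE (9,1): turn R to N, flip to black, move to (8,1). |black|=5 — new cell
No revisit within 4 steps.

Answer: no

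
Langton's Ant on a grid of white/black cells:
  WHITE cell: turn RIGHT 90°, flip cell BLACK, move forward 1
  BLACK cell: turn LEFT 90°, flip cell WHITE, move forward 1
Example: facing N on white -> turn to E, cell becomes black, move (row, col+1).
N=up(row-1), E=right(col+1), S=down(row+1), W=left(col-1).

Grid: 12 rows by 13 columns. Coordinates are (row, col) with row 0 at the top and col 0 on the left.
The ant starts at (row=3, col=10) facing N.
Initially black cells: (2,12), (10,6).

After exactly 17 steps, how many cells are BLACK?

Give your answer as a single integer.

Step 1: on WHITE (3,10): turn R to E, flip to black, move to (3,11). |black|=3
Step 2: on WHITE (3,11): turn R to S, flip to black, move to (4,11). |black|=4
Step 3: on WHITE (4,11): turn R to W, flip to black, move to (4,10). |black|=5
Step 4: on WHITE (4,10): turn R to N, flip to black, move to (3,10). |black|=6
Step 5: on BLACK (3,10): turn L to W, flip to white, move to (3,9). |black|=5
Step 6: on WHITE (3,9): turn R to N, flip to black, move to (2,9). |black|=6
Step 7: on WHITE (2,9): turn R to E, flip to black, move to (2,10). |black|=7
Step 8: on WHITE (2,10): turn R to S, flip to black, move to (3,10). |black|=8
Step 9: on WHITE (3,10): turn R to W, flip to black, move to (3,9). |black|=9
Step 10: on BLACK (3,9): turn L to S, flip to white, move to (4,9). |black|=8
Step 11: on WHITE (4,9): turn R to W, flip to black, move to (4,8). |black|=9
Step 12: on WHITE (4,8): turn R to N, flip to black, move to (3,8). |black|=10
Step 13: on WHITE (3,8): turn R to E, flip to black, move to (3,9). |black|=11
Step 14: on WHITE (3,9): turn R to S, flip to black, move to (4,9). |black|=12
Step 15: on BLACK (4,9): turn L to E, flip to white, move to (4,10). |black|=11
Step 16: on BLACK (4,10): turn L to N, flip to white, move to (3,10). |black|=10
Step 17: on BLACK (3,10): turn L to W, flip to white, move to (3,9). |black|=9

Answer: 9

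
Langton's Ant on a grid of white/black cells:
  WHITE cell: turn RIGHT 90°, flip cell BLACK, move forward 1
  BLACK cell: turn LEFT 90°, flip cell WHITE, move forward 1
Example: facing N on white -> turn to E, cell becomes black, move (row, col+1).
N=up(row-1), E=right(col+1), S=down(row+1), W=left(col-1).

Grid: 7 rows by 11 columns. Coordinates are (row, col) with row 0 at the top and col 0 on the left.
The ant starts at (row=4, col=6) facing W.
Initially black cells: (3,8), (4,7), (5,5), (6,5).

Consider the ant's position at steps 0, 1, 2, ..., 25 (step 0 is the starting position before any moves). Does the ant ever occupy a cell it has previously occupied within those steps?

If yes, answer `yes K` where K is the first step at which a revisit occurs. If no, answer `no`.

Answer: yes 7

Derivation:
Step 1: on WHITE (4,6): turn R to N, flip to black, move to (3,6). |black|=5 — new cell
Step 2: on WHITE (3,6): turn R to E, flip to black, move to (3,7). |black|=6 — new cell
Step 3: on WHITE (3,7): turn R to S, flip to black, move to (4,7). |black|=7 — new cell
Step 4: on BLACK (4,7): turn L to E, flip to white, move to (4,8). |black|=6 — new cell
Step 5: on WHITE (4,8): turn R to S, flip to black, move to (5,8). |black|=7 — new cell
Step 6: on WHITE (5,8): turn R to W, flip to black, move to (5,7). |black|=8 — new cell
Step 7: on WHITE (5,7): turn R to N, flip to black, move to (4,7). |black|=9 — REVISIT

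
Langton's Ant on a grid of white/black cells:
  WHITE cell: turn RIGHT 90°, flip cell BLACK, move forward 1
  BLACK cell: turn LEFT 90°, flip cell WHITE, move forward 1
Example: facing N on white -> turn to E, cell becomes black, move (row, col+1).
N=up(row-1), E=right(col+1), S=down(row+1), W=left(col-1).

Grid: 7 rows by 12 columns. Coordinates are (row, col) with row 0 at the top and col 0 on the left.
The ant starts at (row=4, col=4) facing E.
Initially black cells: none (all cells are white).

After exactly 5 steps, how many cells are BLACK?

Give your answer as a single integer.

Step 1: on WHITE (4,4): turn R to S, flip to black, move to (5,4). |black|=1
Step 2: on WHITE (5,4): turn R to W, flip to black, move to (5,3). |black|=2
Step 3: on WHITE (5,3): turn R to N, flip to black, move to (4,3). |black|=3
Step 4: on WHITE (4,3): turn R to E, flip to black, move to (4,4). |black|=4
Step 5: on BLACK (4,4): turn L to N, flip to white, move to (3,4). |black|=3

Answer: 3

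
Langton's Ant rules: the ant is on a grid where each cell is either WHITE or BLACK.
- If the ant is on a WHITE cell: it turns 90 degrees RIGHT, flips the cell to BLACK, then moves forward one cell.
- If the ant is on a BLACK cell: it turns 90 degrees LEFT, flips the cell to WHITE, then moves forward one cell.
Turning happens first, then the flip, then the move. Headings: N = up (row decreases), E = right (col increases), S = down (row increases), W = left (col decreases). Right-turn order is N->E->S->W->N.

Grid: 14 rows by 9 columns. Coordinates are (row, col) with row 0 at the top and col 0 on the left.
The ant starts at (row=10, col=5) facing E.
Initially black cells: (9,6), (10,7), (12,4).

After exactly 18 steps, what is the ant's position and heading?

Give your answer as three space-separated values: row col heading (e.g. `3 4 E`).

Answer: 9 6 E

Derivation:
Step 1: on WHITE (10,5): turn R to S, flip to black, move to (11,5). |black|=4
Step 2: on WHITE (11,5): turn R to W, flip to black, move to (11,4). |black|=5
Step 3: on WHITE (11,4): turn R to N, flip to black, move to (10,4). |black|=6
Step 4: on WHITE (10,4): turn R to E, flip to black, move to (10,5). |black|=7
Step 5: on BLACK (10,5): turn L to N, flip to white, move to (9,5). |black|=6
Step 6: on WHITE (9,5): turn R to E, flip to black, move to (9,6). |black|=7
Step 7: on BLACK (9,6): turn L to N, flip to white, move to (8,6). |black|=6
Step 8: on WHITE (8,6): turn R to E, flip to black, move to (8,7). |black|=7
Step 9: on WHITE (8,7): turn R to S, flip to black, move to (9,7). |black|=8
Step 10: on WHITE (9,7): turn R to W, flip to black, move to (9,6). |black|=9
Step 11: on WHITE (9,6): turn R to N, flip to black, move to (8,6). |black|=10
Step 12: on BLACK (8,6): turn L to W, flip to white, move to (8,5). |black|=9
Step 13: on WHITE (8,5): turn R to N, flip to black, move to (7,5). |black|=10
Step 14: on WHITE (7,5): turn R to E, flip to black, move to (7,6). |black|=11
Step 15: on WHITE (7,6): turn R to S, flip to black, move to (8,6). |black|=12
Step 16: on WHITE (8,6): turn R to W, flip to black, move to (8,5). |black|=13
Step 17: on BLACK (8,5): turn L to S, flip to white, move to (9,5). |black|=12
Step 18: on BLACK (9,5): turn L to E, flip to white, move to (9,6). |black|=11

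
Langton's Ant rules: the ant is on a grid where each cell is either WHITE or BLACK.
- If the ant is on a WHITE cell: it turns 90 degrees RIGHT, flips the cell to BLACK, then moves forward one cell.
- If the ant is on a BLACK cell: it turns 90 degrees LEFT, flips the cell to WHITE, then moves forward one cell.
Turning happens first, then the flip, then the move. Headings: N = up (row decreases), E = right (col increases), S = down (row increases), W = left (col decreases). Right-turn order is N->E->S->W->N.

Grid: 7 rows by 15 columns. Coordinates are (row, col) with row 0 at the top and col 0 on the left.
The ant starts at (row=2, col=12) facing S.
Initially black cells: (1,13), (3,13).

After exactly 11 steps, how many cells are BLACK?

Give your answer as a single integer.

Step 1: on WHITE (2,12): turn R to W, flip to black, move to (2,11). |black|=3
Step 2: on WHITE (2,11): turn R to N, flip to black, move to (1,11). |black|=4
Step 3: on WHITE (1,11): turn R to E, flip to black, move to (1,12). |black|=5
Step 4: on WHITE (1,12): turn R to S, flip to black, move to (2,12). |black|=6
Step 5: on BLACK (2,12): turn L to E, flip to white, move to (2,13). |black|=5
Step 6: on WHITE (2,13): turn R to S, flip to black, move to (3,13). |black|=6
Step 7: on BLACK (3,13): turn L to E, flip to white, move to (3,14). |black|=5
Step 8: on WHITE (3,14): turn R to S, flip to black, move to (4,14). |black|=6
Step 9: on WHITE (4,14): turn R to W, flip to black, move to (4,13). |black|=7
Step 10: on WHITE (4,13): turn R to N, flip to black, move to (3,13). |black|=8
Step 11: on WHITE (3,13): turn R to E, flip to black, move to (3,14). |black|=9

Answer: 9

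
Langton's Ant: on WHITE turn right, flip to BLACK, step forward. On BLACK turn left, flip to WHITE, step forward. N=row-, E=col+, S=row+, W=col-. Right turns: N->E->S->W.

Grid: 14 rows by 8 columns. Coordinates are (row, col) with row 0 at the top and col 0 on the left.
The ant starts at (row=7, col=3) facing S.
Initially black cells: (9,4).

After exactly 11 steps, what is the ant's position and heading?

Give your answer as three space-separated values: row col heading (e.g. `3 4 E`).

Step 1: on WHITE (7,3): turn R to W, flip to black, move to (7,2). |black|=2
Step 2: on WHITE (7,2): turn R to N, flip to black, move to (6,2). |black|=3
Step 3: on WHITE (6,2): turn R to E, flip to black, move to (6,3). |black|=4
Step 4: on WHITE (6,3): turn R to S, flip to black, move to (7,3). |black|=5
Step 5: on BLACK (7,3): turn L to E, flip to white, move to (7,4). |black|=4
Step 6: on WHITE (7,4): turn R to S, flip to black, move to (8,4). |black|=5
Step 7: on WHITE (8,4): turn R to W, flip to black, move to (8,3). |black|=6
Step 8: on WHITE (8,3): turn R to N, flip to black, move to (7,3). |black|=7
Step 9: on WHITE (7,3): turn R to E, flip to black, move to (7,4). |black|=8
Step 10: on BLACK (7,4): turn L to N, flip to white, move to (6,4). |black|=7
Step 11: on WHITE (6,4): turn R to E, flip to black, move to (6,5). |black|=8

Answer: 6 5 E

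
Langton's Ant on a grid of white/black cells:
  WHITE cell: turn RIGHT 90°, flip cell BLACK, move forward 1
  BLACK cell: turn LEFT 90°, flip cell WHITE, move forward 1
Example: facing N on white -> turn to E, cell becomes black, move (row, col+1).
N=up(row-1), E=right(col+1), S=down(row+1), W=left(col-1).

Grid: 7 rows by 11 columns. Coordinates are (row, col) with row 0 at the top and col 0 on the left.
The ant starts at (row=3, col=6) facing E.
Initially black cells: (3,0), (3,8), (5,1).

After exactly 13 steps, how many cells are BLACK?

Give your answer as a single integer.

Step 1: on WHITE (3,6): turn R to S, flip to black, move to (4,6). |black|=4
Step 2: on WHITE (4,6): turn R to W, flip to black, move to (4,5). |black|=5
Step 3: on WHITE (4,5): turn R to N, flip to black, move to (3,5). |black|=6
Step 4: on WHITE (3,5): turn R to E, flip to black, move to (3,6). |black|=7
Step 5: on BLACK (3,6): turn L to N, flip to white, move to (2,6). |black|=6
Step 6: on WHITE (2,6): turn R to E, flip to black, move to (2,7). |black|=7
Step 7: on WHITE (2,7): turn R to S, flip to black, move to (3,7). |black|=8
Step 8: on WHITE (3,7): turn R to W, flip to black, move to (3,6). |black|=9
Step 9: on WHITE (3,6): turn R to N, flip to black, move to (2,6). |black|=10
Step 10: on BLACK (2,6): turn L to W, flip to white, move to (2,5). |black|=9
Step 11: on WHITE (2,5): turn R to N, flip to black, move to (1,5). |black|=10
Step 12: on WHITE (1,5): turn R to E, flip to black, move to (1,6). |black|=11
Step 13: on WHITE (1,6): turn R to S, flip to black, move to (2,6). |black|=12

Answer: 12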